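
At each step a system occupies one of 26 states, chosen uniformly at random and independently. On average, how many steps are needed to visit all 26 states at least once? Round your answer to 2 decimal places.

Split into phases: going from k distinct to k+1 distinct takes on average 26/(26-k) steps.
E[T] = 26/26 + 26/25 + 26/24 + ... + 26/2 + 26/1 = 26·H_{26}.
H_{26} = 3.854, so E[T] = 100.215.

100.21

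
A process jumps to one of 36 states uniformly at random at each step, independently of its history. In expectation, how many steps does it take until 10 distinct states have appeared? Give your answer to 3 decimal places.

11.525

With k distinct states already seen, the next new one arrives after an expected 36/(36-k) steps.
Sum over k = 0,...,9: E = 36/36 + 36/35 + 36/34 + ... + 36/28 + 36/27 = 11.5250.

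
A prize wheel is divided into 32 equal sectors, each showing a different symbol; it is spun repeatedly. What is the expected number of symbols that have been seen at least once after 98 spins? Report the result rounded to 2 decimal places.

30.57

For each symbol, P(seen in 98 spins) = 1 - (31/32)^98 = 0.955.
By linearity of expectation, E[distinct seen] = 32·(1 - (31/32)^98) = 30.575.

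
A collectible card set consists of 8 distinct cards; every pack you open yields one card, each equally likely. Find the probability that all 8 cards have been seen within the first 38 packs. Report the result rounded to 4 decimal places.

0.9505

Let A_i be the event that card i is missing after 38 packs. By inclusion–exclusion on the A_i,
P(all seen) = Σ_{j=0}^{8} (-1)^j C(8,j)((8-j)/8)^38
= 1.00000 - 0.05005 + 0.00050 - 0.00000 + 0.00000 - 0.00000 + 0.00000 - 0.00000 + 0.00000
= 0.95045.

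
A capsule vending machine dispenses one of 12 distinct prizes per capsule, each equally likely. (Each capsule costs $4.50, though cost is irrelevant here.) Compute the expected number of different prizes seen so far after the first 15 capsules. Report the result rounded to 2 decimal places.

8.75

For each prize, P(seen in 15 capsules) = 1 - (11/12)^15 = 0.729.
By linearity of expectation, E[distinct seen] = 12·(1 - (11/12)^15) = 8.746.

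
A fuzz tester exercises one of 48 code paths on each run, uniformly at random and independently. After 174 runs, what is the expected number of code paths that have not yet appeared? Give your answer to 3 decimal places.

For each code path, P(unseen after 174) = (47/48)^174 = 0.0256.
By linearity of expectation, E[unseen] = 48·(47/48)^174 = 1.2311.

1.231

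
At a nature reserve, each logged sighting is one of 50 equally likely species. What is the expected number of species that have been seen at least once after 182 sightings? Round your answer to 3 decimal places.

48.735

For each species, P(seen in 182 sightings) = 1 - (49/50)^182 = 0.9747.
By linearity of expectation, E[distinct seen] = 50·(1 - (49/50)^182) = 48.7349.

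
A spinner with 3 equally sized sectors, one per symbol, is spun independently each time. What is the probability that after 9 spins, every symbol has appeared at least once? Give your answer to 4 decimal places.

By inclusion–exclusion over which symbols are missing,
P(all seen) = Σ_{j=0}^{3} (-1)^j C(3,j)((3-j)/3)^9
= 1.00000 - 0.07804 + 0.00015 - 0.00000
= 0.92212.

0.9221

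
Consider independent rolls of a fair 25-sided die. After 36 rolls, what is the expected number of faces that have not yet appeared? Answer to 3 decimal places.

For each face, P(unseen after 36) = (24/25)^36 = 0.2300.
By linearity of expectation, E[unseen] = 25·(24/25)^36 = 5.7505.

5.750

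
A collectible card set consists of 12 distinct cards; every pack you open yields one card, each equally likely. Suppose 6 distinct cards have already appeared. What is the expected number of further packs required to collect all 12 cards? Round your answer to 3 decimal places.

From k distinct to k+1 distinct takes on average 12/(12-k) packs.
Sum over k = 6,...,11: E = 12/6 + 12/5 + 12/4 + 12/3 + 12/2 + 12/1 = 29.4000.

29.400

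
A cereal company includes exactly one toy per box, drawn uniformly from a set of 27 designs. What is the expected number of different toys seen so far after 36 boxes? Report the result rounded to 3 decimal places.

For each toy, P(seen in 36 boxes) = 1 - (26/27)^36 = 0.7430.
By linearity of expectation, E[distinct seen] = 27·(1 - (26/27)^36) = 20.0608.

20.061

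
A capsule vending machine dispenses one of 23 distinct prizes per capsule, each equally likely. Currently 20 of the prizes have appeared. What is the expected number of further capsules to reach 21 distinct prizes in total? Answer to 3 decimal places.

With k distinct prizes already seen, the next new one takes an expected 23/(23-k) capsules.
Only the k = 20 term is needed: E = 23/3 = 7.6667.

7.667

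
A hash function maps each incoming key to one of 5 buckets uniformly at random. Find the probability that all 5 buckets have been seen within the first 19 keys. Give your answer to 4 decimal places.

0.9286

Let A_i be the event that bucket i is missing after 19 keys. By inclusion–exclusion on the A_i,
P(all seen) = Σ_{j=0}^{5} (-1)^j C(5,j)((5-j)/5)^19
= 1.00000 - 0.07206 + 0.00061 - 0.00000 + 0.00000 - 0.00000
= 0.92855.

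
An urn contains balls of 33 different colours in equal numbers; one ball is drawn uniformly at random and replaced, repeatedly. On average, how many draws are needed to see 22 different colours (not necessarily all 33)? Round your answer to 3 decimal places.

35.274

With k distinct colours already seen, the next new one arrives after an expected 33/(33-k) draws.
Sum over k = 0,...,21: E = 33/33 + 33/32 + 33/31 + ... + 33/13 + 33/12 = 35.2744.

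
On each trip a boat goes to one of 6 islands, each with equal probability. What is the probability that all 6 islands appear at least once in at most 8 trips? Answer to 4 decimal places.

0.1140

Let A_i be the event that island i is missing after 8 trips. By inclusion–exclusion on the A_i,
P(all seen) = Σ_{j=0}^{6} (-1)^j C(6,j)((6-j)/6)^8
= 1.00000 - 1.39541 + 0.58528 - 0.07813 + 0.00229 - 0.00000 + 0.00000
= 0.11403.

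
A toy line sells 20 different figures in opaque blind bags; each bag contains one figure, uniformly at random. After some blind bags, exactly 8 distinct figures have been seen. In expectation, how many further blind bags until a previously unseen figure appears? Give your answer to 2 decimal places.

1.67

The number of blind bags until the next new figure is geometric with success probability 12/20, so its mean is 20/12.
E = 20/12 = 1.667.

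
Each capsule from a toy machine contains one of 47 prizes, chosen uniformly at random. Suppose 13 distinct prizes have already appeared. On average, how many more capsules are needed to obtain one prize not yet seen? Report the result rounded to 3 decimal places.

The number of capsules until the next new prize is geometric with success probability 34/47, so its mean is 47/34.
E = 47/34 = 1.3824.

1.382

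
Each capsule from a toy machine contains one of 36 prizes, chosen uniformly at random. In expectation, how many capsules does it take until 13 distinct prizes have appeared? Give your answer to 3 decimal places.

15.850

With k distinct prizes already seen, the next new one arrives after an expected 36/(36-k) capsules.
Sum over k = 0,...,12: E = 36/36 + 36/35 + 36/34 + ... + 36/25 + 36/24 = 15.8496.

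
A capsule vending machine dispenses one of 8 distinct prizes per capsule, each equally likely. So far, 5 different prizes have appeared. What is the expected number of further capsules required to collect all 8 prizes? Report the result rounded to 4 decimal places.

14.6667

With k distinct prizes already seen, the next new one takes an expected 8/(8-k) capsules.
Sum over k = 5,...,7: E = 8/3 + 8/2 + 8/1 = 14.66667.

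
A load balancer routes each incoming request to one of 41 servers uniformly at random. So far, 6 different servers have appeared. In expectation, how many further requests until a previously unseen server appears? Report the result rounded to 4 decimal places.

The number of requests until the next new server is geometric with success probability 35/41, so its mean is 41/35.
E = 41/35 = 1.17143.

1.1714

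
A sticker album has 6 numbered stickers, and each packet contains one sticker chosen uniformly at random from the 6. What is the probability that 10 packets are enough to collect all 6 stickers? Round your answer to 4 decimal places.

0.2718

Let A_i be the event that sticker i is missing after 10 packets. By inclusion–exclusion on the A_i,
P(all seen) = Σ_{j=0}^{6} (-1)^j C(6,j)((6-j)/6)^10
= 1.00000 - 0.96903 + 0.26012 - 0.01953 + 0.00025 - 0.00000 + 0.00000
= 0.27181.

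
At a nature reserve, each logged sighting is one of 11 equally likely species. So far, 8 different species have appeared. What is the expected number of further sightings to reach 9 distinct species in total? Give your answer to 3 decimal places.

3.667

From k distinct to k+1 distinct takes on average 11/(11-k) sightings.
Only the k = 8 term is needed: E = 11/3 = 3.6667.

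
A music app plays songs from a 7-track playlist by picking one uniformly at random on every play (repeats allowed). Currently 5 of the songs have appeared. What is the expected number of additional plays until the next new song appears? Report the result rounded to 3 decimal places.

3.500

Each play yields a new song with probability (7-5)/7 = 2/7, so the wait is geometric with mean 7/2.
E = 7/2 = 3.5000.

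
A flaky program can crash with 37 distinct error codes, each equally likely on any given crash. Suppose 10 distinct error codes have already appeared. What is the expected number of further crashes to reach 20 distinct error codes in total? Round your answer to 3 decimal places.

From k distinct to k+1 distinct takes on average 37/(37-k) crashes.
Sum over k = 10,...,19: E = 37/27 + 37/26 + 37/25 + ... + 37/19 + 37/18 = 16.7205.

16.720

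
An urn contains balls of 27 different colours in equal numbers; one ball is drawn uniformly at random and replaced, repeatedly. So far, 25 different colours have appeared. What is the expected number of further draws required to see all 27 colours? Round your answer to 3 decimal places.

From k distinct to k+1 distinct takes on average 27/(27-k) draws.
Sum over k = 25,...,26: E = 27/2 + 27/1 = 40.5000.

40.500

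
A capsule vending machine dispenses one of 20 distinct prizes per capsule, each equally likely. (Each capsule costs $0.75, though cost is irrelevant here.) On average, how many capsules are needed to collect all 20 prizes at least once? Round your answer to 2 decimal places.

After k distinct prizes have appeared, the next capsule gives a new one with probability (20-k)/20, so the expected wait for the (k+1)-th is 20/(20-k).
E[T] = 20/20 + 20/19 + 20/18 + ... + 20/2 + 20/1 = 20·H_{20}.
H_{20} = 3.598, so E[T] = 71.955.

71.95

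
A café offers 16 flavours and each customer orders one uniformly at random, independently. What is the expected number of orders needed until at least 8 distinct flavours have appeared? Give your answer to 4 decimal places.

With k distinct flavours already seen, the next new one arrives after an expected 16/(16-k) orders.
Sum over k = 0,...,7: E = 16/16 + 16/15 + 16/14 + ... + 16/10 + 16/9 = 10.60595.

10.6059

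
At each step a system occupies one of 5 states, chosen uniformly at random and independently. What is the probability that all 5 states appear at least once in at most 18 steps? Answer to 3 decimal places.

0.911

Let A_i be the event that state i is missing after 18 steps. By inclusion–exclusion on the A_i,
P(all seen) = Σ_{j=0}^{5} (-1)^j C(5,j)((5-j)/5)^18
= 1.0000 - 0.0901 + 0.0010 - 0.0000 + 0.0000 - 0.0000
= 0.9109.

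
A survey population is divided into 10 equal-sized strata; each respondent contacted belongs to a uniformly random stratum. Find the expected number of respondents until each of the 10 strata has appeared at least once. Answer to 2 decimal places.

29.29

The wait to go from k to k+1 distinct strata is geometric with mean 10/(10-k).
E[T] = 10/10 + 10/9 + 10/8 + ... + 10/2 + 10/1 = 10·H_{10}.
H_{10} = 2.929, so E[T] = 29.290.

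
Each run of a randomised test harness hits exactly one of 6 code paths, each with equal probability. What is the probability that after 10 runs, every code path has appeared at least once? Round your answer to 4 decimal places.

Let A_i be the event that code path i is missing after 10 runs. By inclusion–exclusion on the A_i,
P(all seen) = Σ_{j=0}^{6} (-1)^j C(6,j)((6-j)/6)^10
= 1.00000 - 0.96903 + 0.26012 - 0.01953 + 0.00025 - 0.00000 + 0.00000
= 0.27181.

0.2718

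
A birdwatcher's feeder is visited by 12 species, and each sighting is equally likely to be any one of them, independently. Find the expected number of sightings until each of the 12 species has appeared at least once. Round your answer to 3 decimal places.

37.239

The wait to go from k to k+1 distinct species is geometric with mean 12/(12-k).
E[T] = 12/12 + 12/11 + 12/10 + ... + 12/2 + 12/1 = 12·H_{12}.
H_{12} = 3.1032, so E[T] = 37.2385.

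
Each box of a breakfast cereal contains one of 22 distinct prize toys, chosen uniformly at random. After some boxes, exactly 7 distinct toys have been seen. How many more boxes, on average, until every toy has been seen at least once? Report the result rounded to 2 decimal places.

With k distinct toys already seen, the next new one takes an expected 22/(22-k) boxes.
Sum over k = 7,...,21: E = 22/15 + 22/14 + 22/13 + ... + 22/2 + 22/1 = 73.001.

73.00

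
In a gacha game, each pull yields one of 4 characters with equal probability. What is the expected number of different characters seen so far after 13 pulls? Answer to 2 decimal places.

For each character, P(seen in 13 pulls) = 1 - (3/4)^13 = 0.976.
By linearity of expectation, E[distinct seen] = 4·(1 - (3/4)^13) = 3.905.

3.90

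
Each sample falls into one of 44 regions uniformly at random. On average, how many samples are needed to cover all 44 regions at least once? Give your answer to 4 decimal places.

Split into phases: going from k distinct to k+1 distinct takes on average 44/(44-k) samples.
E[T] = 44/44 + 44/43 + 44/42 + ... + 44/2 + 44/1 = 44·H_{44}.
H_{44} = 4.37273, so E[T] = 192.39994.

192.3999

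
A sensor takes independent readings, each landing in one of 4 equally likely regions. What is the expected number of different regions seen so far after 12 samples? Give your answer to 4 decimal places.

3.8733

For each region, P(seen in 12 samples) = 1 - (3/4)^12 = 0.96832.
By linearity of expectation, E[distinct seen] = 4·(1 - (3/4)^12) = 3.87329.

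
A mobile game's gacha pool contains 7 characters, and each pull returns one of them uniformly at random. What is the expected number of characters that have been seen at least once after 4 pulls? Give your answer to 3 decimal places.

3.222

For each character, P(seen in 4 pulls) = 1 - (6/7)^4 = 0.4602.
By linearity of expectation, E[distinct seen] = 7·(1 - (6/7)^4) = 3.2216.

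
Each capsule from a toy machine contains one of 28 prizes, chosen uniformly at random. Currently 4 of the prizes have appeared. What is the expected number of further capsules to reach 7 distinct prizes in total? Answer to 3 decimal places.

3.657

With k distinct prizes already seen, the next new one takes an expected 28/(28-k) capsules.
Sum over k = 4,...,6: E = 28/24 + 28/23 + 28/22 = 3.6568.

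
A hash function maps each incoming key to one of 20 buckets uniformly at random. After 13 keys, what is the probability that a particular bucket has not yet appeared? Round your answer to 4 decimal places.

0.5133

Each key misses the fixed bucket with probability (20-1)/20 = 19/20, independently.
P(still missing after 13) = (19/20)^13 = 0.51334.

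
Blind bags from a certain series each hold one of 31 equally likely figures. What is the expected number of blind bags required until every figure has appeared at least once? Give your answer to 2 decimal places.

After k distinct figures have appeared, the next blind bag gives a new one with probability (31-k)/31, so the expected wait for the (k+1)-th is 31/(31-k).
E[T] = 31/31 + 31/30 + 31/29 + ... + 31/2 + 31/1 = 31·H_{31}.
H_{31} = 4.027, so E[T] = 124.845.

124.84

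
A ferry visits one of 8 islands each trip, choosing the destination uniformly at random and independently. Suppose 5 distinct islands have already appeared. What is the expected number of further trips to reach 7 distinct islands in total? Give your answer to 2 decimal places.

6.67

The wait to go from k to k+1 distinct islands is geometric with mean 8/(8-k).
Sum over k = 5,...,6: E = 8/3 + 8/2 = 6.667.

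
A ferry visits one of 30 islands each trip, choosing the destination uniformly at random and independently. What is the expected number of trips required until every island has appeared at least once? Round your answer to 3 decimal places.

The wait to go from k to k+1 distinct islands is geometric with mean 30/(30-k).
E[T] = 30/30 + 30/29 + 30/28 + ... + 30/2 + 30/1 = 30·H_{30}.
H_{30} = 3.9950, so E[T] = 119.8496.

119.850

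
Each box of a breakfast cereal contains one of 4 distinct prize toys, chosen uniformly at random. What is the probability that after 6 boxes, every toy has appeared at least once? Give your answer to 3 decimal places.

By inclusion–exclusion over which toys are missing,
P(all seen) = Σ_{j=0}^{4} (-1)^j C(4,j)((4-j)/4)^6
= 1.0000 - 0.7119 + 0.0938 - 0.0010 + 0.0000
= 0.3809.

0.381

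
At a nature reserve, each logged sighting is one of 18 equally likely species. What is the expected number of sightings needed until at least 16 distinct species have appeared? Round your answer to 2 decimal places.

35.91

Going from k to k+1 distinct takes a geometric number of sightings with mean 18/(18-k).
Sum over k = 0,...,15: E = 18/18 + 18/17 + 18/16 + ... + 18/4 + 18/3 = 35.912.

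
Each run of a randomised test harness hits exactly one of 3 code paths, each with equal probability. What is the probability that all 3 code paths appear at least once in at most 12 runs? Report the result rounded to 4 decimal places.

0.9769

By inclusion–exclusion over which code paths are missing,
P(all seen) = Σ_{j=0}^{3} (-1)^j C(3,j)((3-j)/3)^12
= 1.00000 - 0.02312 + 0.00001 - 0.00000
= 0.97688.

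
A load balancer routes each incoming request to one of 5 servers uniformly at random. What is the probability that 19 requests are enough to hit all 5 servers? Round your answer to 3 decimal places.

Let A_i be the event that server i is missing after 19 requests. By inclusion–exclusion on the A_i,
P(all seen) = Σ_{j=0}^{5} (-1)^j C(5,j)((5-j)/5)^19
= 1.0000 - 0.0721 + 0.0006 - 0.0000 + 0.0000 - 0.0000
= 0.9286.

0.929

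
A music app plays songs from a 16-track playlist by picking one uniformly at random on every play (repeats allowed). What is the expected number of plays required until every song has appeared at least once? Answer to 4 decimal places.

54.0917

After k distinct songs have appeared, the next play gives a new one with probability (16-k)/16, so the expected wait for the (k+1)-th is 16/(16-k).
E[T] = 16/16 + 16/15 + 16/14 + ... + 16/2 + 16/1 = 16·H_{16}.
H_{16} = 3.38073, so E[T] = 54.09166.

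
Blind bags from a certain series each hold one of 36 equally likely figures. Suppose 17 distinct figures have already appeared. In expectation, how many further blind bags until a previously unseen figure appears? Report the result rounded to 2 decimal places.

1.89

The number of blind bags until the next new figure is geometric with success probability 19/36, so its mean is 36/19.
E = 36/19 = 1.895.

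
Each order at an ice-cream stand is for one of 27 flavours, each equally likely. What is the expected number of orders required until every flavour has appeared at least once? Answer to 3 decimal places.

Split into phases: going from k distinct to k+1 distinct takes on average 27/(27-k) orders.
E[T] = 27/27 + 27/26 + 27/25 + ... + 27/2 + 27/1 = 27·H_{27}.
H_{27} = 3.8915, so E[T] = 105.0693.

105.069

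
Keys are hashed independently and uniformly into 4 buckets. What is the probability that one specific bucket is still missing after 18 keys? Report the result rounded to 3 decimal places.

0.006

Each key misses the fixed bucket with probability (4-1)/4 = 3/4, independently.
P(still missing after 18) = (3/4)^18 = 0.0056.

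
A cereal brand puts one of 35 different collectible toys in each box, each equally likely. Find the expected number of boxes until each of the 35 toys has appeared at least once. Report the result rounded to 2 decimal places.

145.14

After k distinct toys have appeared, the next box gives a new one with probability (35-k)/35, so the expected wait for the (k+1)-th is 35/(35-k).
E[T] = 35/35 + 35/34 + 35/33 + ... + 35/2 + 35/1 = 35·H_{35}.
H_{35} = 4.147, so E[T] = 145.137.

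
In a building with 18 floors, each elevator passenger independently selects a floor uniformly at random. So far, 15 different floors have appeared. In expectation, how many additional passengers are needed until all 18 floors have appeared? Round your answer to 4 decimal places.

33.0000

From k distinct to k+1 distinct takes on average 18/(18-k) passengers.
Sum over k = 15,...,17: E = 18/3 + 18/2 + 18/1 = 33.00000.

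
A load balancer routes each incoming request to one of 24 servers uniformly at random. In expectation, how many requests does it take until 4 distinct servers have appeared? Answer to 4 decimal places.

With k distinct servers already seen, the next new one arrives after an expected 24/(24-k) requests.
Sum over k = 0,...,3: E = 24/24 + 24/23 + 24/22 + 24/21 = 4.27724.

4.2772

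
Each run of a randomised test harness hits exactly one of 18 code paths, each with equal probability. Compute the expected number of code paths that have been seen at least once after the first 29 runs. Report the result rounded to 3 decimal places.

14.569

For each code path, P(seen in 29 runs) = 1 - (17/18)^29 = 0.8094.
By linearity of expectation, E[distinct seen] = 18·(1 - (17/18)^29) = 14.5693.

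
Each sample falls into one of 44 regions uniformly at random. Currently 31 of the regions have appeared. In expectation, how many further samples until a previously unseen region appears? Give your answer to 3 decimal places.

3.385

Each sample yields a new region with probability (44-31)/44 = 13/44, so the wait is geometric with mean 44/13.
E = 44/13 = 3.3846.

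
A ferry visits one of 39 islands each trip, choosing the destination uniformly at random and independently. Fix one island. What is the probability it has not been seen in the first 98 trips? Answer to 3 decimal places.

On each trip the fixed island fails to appear with probability 38/39.
P(still missing after 98) = (38/39)^98 = 0.0784.

0.078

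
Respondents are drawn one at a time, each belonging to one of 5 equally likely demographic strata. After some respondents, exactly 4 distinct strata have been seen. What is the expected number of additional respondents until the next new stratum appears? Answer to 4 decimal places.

5.0000

The number of respondents until the next new stratum is geometric with success probability 1/5, so its mean is 5/1.
E = 5/1 = 5.00000.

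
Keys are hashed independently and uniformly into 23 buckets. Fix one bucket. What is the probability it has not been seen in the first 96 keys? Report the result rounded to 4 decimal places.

On each key the fixed bucket fails to appear with probability 22/23.
P(still missing after 96) = (22/23)^96 = 0.01402.

0.0140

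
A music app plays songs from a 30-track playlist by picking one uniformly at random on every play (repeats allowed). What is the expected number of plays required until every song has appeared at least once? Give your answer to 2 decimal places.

Split into phases: going from k distinct to k+1 distinct takes on average 30/(30-k) plays.
E[T] = 30/30 + 30/29 + 30/28 + ... + 30/2 + 30/1 = 30·H_{30}.
H_{30} = 3.995, so E[T] = 119.850.

119.85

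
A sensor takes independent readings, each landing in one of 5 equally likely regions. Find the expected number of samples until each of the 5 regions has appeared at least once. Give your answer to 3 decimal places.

11.417

The wait to go from k to k+1 distinct regions is geometric with mean 5/(5-k).
E[T] = 5/5 + 5/4 + 5/3 + 5/2 + 5/1 = 5·H_{5}.
H_{5} = 2.2833, so E[T] = 11.4167.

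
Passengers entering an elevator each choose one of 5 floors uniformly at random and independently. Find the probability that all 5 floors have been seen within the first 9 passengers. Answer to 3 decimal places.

0.427

Let A_i be the event that floor i is missing after 9 passengers. By inclusion–exclusion on the A_i,
P(all seen) = Σ_{j=0}^{5} (-1)^j C(5,j)((5-j)/5)^9
= 1.0000 - 0.6711 + 0.1008 - 0.0026 + 0.0000 - 0.0000
= 0.4271.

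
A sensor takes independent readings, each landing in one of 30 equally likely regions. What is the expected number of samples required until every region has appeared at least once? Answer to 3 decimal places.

119.850

The wait to go from k to k+1 distinct regions is geometric with mean 30/(30-k).
E[T] = 30/30 + 30/29 + 30/28 + ... + 30/2 + 30/1 = 30·H_{30}.
H_{30} = 3.9950, so E[T] = 119.8496.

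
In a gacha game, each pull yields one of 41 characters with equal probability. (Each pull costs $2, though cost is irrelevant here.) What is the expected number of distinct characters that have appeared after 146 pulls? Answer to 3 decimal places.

For each character, P(seen in 146 pulls) = 1 - (40/41)^146 = 0.9728.
By linearity of expectation, E[distinct seen] = 41·(1 - (40/41)^146) = 39.8855.

39.885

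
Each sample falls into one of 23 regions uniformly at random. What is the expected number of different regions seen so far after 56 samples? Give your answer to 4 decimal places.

For each region, P(seen in 56 samples) = 1 - (22/23)^56 = 0.91703.
By linearity of expectation, E[distinct seen] = 23·(1 - (22/23)^56) = 21.09173.

21.0917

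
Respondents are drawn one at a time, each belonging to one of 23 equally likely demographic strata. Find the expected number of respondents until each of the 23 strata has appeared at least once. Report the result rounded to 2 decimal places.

85.89

After k distinct strata have appeared, the next respondent gives a new one with probability (23-k)/23, so the expected wait for the (k+1)-th is 23/(23-k).
E[T] = 23/23 + 23/22 + 23/21 + ... + 23/2 + 23/1 = 23·H_{23}.
H_{23} = 3.734, so E[T] = 85.889.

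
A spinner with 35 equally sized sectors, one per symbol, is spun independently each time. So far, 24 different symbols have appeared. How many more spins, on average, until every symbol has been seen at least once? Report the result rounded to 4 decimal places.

105.6957

The wait to go from k to k+1 distinct symbols is geometric with mean 35/(35-k).
Sum over k = 24,...,34: E = 35/11 + 35/10 + 35/9 + ... + 35/2 + 35/1 = 105.69571.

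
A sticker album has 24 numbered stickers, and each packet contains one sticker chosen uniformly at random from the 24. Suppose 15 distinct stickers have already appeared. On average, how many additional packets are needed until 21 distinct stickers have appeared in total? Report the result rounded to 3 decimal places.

23.895

From k distinct to k+1 distinct takes on average 24/(24-k) packets.
Sum over k = 15,...,20: E = 24/9 + 24/8 + 24/7 + 24/6 + 24/5 + 24/4 = 23.8952.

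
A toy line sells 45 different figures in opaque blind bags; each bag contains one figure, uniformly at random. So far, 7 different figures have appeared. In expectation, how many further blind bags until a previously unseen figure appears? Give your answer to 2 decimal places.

1.18

Each blind bag yields a new figure with probability (45-7)/45 = 38/45, so the wait is geometric with mean 45/38.
E = 45/38 = 1.184.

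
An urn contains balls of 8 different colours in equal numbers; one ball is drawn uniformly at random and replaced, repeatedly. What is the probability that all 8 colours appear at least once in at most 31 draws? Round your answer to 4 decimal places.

Let A_i be the event that colour i is missing after 31 draws. By inclusion–exclusion on the A_i,
P(all seen) = Σ_{j=0}^{8} (-1)^j C(8,j)((8-j)/8)^31
= 1.00000 - 0.12745 + 0.00375 - 0.00003 + 0.00000 - 0.00000 + 0.00000 - 0.00000 + 0.00000
= 0.87627.

0.8763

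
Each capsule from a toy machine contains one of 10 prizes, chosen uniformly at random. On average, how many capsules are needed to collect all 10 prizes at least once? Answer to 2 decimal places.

29.29

Split into phases: going from k distinct to k+1 distinct takes on average 10/(10-k) capsules.
E[T] = 10/10 + 10/9 + 10/8 + ... + 10/2 + 10/1 = 10·H_{10}.
H_{10} = 2.929, so E[T] = 29.290.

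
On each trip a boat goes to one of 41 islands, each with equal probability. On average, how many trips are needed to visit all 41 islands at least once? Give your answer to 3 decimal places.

176.420

The wait to go from k to k+1 distinct islands is geometric with mean 41/(41-k).
E[T] = 41/41 + 41/40 + 41/39 + ... + 41/2 + 41/1 = 41·H_{41}.
H_{41} = 4.3029, so E[T] = 176.4203.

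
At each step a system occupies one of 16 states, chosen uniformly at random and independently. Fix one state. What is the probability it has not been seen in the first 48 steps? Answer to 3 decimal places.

0.045

On each step the fixed state fails to appear with probability 15/16.
P(still missing after 48) = (15/16)^48 = 0.0451.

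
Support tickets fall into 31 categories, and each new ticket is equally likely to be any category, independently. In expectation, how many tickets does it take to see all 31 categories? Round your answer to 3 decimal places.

The wait to go from k to k+1 distinct categories is geometric with mean 31/(31-k).
E[T] = 31/31 + 31/30 + 31/29 + ... + 31/2 + 31/1 = 31·H_{31}.
H_{31} = 4.0272, so E[T] = 124.8446.

124.845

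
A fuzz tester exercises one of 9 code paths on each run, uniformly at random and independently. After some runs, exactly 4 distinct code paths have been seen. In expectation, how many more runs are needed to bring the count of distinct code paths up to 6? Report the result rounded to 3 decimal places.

With k distinct code paths already seen, the next new one takes an expected 9/(9-k) runs.
Sum over k = 4,...,5: E = 9/5 + 9/4 = 4.0500.

4.050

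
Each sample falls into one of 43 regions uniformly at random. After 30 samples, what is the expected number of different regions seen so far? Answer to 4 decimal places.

For each region, P(seen in 30 samples) = 1 - (42/43)^30 = 0.50634.
By linearity of expectation, E[distinct seen] = 43·(1 - (42/43)^30) = 21.77276.

21.7728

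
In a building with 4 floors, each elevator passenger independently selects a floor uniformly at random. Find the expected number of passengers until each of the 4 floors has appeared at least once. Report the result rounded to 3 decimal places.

8.333

The wait to go from k to k+1 distinct floors is geometric with mean 4/(4-k).
E[T] = 4/4 + 4/3 + 4/2 + 4/1 = 4·H_{4}.
H_{4} = 2.0833, so E[T] = 8.3333.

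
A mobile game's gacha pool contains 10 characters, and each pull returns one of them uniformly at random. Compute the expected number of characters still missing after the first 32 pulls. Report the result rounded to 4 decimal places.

0.3434

For each character, P(unseen after 32) = (9/10)^32 = 0.03434.
By linearity of expectation, E[unseen] = 10·(9/10)^32 = 0.34337.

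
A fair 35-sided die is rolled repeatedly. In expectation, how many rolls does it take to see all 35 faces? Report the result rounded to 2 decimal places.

145.14

Split into phases: going from k distinct to k+1 distinct takes on average 35/(35-k) rolls.
E[T] = 35/35 + 35/34 + 35/33 + ... + 35/2 + 35/1 = 35·H_{35}.
H_{35} = 4.147, so E[T] = 145.137.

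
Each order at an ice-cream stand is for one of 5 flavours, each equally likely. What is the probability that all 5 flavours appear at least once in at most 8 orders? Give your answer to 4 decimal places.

By inclusion–exclusion over which flavours are missing,
P(all seen) = Σ_{j=0}^{5} (-1)^j C(5,j)((5-j)/5)^8
= 1.00000 - 0.83886 + 0.16796 - 0.00655 + 0.00001 - 0.00000
= 0.32256.

0.3226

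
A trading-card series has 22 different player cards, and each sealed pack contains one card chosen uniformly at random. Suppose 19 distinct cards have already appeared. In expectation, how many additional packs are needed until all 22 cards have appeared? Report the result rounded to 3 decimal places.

From k distinct to k+1 distinct takes on average 22/(22-k) packs.
Sum over k = 19,...,21: E = 22/3 + 22/2 + 22/1 = 40.3333.

40.333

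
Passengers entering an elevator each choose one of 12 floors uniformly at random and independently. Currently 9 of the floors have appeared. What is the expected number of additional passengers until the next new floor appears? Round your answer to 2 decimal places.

The number of passengers until the next new floor is geometric with success probability 3/12, so its mean is 12/3.
E = 12/3 = 4.000.

4.00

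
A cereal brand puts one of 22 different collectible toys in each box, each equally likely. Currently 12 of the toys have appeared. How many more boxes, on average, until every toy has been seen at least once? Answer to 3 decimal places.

With k distinct toys already seen, the next new one takes an expected 22/(22-k) boxes.
Sum over k = 12,...,21: E = 22/10 + 22/9 + 22/8 + ... + 22/2 + 22/1 = 64.4373.

64.437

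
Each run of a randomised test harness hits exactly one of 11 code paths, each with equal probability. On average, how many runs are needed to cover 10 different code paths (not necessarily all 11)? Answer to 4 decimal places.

With k distinct code paths already seen, the next new one arrives after an expected 11/(11-k) runs.
Sum over k = 0,...,9: E = 11/11 + 11/10 + 11/9 + ... + 11/3 + 11/2 = 22.21865.

22.2187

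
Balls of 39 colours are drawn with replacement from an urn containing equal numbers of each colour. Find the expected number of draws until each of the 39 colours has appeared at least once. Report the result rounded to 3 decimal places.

165.888

The wait to go from k to k+1 distinct colours is geometric with mean 39/(39-k).
E[T] = 39/39 + 39/38 + 39/37 + ... + 39/2 + 39/1 = 39·H_{39}.
H_{39} = 4.2535, so E[T] = 165.8882.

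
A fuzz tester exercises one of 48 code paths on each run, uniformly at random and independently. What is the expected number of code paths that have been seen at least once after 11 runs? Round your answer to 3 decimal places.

For each code path, P(seen in 11 runs) = 1 - (47/48)^11 = 0.2067.
By linearity of expectation, E[distinct seen] = 48·(1 - (47/48)^11) = 9.9229.

9.923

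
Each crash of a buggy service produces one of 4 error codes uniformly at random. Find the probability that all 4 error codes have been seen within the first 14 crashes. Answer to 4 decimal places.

0.9291

By inclusion–exclusion over which error codes are missing,
P(all seen) = Σ_{j=0}^{4} (-1)^j C(4,j)((4-j)/4)^14
= 1.00000 - 0.07127 + 0.00037 - 0.00000 + 0.00000
= 0.92909.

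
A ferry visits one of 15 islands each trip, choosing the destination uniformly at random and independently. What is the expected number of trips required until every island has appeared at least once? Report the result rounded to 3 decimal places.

After k distinct islands have appeared, the next trip gives a new one with probability (15-k)/15, so the expected wait for the (k+1)-th is 15/(15-k).
E[T] = 15/15 + 15/14 + 15/13 + ... + 15/2 + 15/1 = 15·H_{15}.
H_{15} = 3.3182, so E[T] = 49.7734.

49.773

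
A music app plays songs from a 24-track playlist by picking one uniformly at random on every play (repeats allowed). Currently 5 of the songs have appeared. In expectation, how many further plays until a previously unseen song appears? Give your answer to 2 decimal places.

Each play yields a new song with probability (24-5)/24 = 19/24, so the wait is geometric with mean 24/19.
E = 24/19 = 1.263.

1.26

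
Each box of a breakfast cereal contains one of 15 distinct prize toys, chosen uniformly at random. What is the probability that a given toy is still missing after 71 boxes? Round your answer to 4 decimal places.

0.0075

Each box misses the fixed toy with probability (15-1)/15 = 14/15, independently.
P(still missing after 71) = (14/15)^71 = 0.00746.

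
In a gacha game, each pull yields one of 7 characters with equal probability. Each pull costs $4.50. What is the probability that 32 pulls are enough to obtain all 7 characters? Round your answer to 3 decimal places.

By inclusion–exclusion over which characters are missing,
P(all seen) = Σ_{j=0}^{7} (-1)^j C(7,j)((7-j)/7)^32
= 1.0000 - 0.0504 + 0.0004 - 0.0000 + 0.0000 - 0.0000 + 0.0000 - 0.0000
= 0.9500.

0.950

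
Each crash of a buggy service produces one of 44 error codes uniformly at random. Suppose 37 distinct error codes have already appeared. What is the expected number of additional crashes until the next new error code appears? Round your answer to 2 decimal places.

6.29

Each crash yields a new error code with probability (44-37)/44 = 7/44, so the wait is geometric with mean 44/7.
E = 44/7 = 6.286.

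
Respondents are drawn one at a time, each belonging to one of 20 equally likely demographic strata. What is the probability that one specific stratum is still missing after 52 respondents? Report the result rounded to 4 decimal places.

0.0694

On each respondent the fixed stratum fails to appear with probability 19/20.
P(still missing after 52) = (19/20)^52 = 0.06944.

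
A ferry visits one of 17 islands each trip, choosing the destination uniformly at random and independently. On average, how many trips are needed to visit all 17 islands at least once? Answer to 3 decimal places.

Split into phases: going from k distinct to k+1 distinct takes on average 17/(17-k) trips.
E[T] = 17/17 + 17/16 + 17/15 + ... + 17/2 + 17/1 = 17·H_{17}.
H_{17} = 3.4396, so E[T] = 58.4724.

58.472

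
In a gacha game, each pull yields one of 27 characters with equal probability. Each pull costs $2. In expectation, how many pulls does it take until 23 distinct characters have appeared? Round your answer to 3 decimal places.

48.819

Going from k to k+1 distinct takes a geometric number of pulls with mean 27/(27-k).
Sum over k = 0,...,22: E = 27/27 + 27/26 + 27/25 + ... + 27/6 + 27/5 = 48.8193.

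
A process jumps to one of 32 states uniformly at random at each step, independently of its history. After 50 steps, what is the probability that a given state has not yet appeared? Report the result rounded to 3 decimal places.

0.204

Each step misses the fixed state with probability (32-1)/32 = 31/32, independently.
P(still missing after 50) = (31/32)^50 = 0.2044.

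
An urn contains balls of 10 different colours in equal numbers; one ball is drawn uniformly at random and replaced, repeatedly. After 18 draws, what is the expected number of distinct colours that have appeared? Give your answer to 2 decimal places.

For each colour, P(seen in 18 draws) = 1 - (9/10)^18 = 0.850.
By linearity of expectation, E[distinct seen] = 10·(1 - (9/10)^18) = 8.499.

8.50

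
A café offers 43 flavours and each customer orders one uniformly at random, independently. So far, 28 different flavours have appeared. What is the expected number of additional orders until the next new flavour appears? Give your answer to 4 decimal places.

2.8667

Each order yields a new flavour with probability (43-28)/43 = 15/43, so the wait is geometric with mean 43/15.
E = 43/15 = 2.86667.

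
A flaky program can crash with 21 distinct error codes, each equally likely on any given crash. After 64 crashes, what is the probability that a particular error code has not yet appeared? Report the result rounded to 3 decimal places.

0.044

On each crash the fixed error code fails to appear with probability 20/21.
P(still missing after 64) = (20/21)^64 = 0.0440.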